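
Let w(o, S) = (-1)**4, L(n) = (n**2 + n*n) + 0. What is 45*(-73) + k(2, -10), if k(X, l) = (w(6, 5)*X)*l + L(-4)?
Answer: -3273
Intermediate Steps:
L(n) = 2*n**2 (L(n) = (n**2 + n**2) + 0 = 2*n**2 + 0 = 2*n**2)
w(o, S) = 1
k(X, l) = 32 + X*l (k(X, l) = (1*X)*l + 2*(-4)**2 = X*l + 2*16 = X*l + 32 = 32 + X*l)
45*(-73) + k(2, -10) = 45*(-73) + (32 + 2*(-10)) = -3285 + (32 - 20) = -3285 + 12 = -3273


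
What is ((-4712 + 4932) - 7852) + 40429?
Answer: 32797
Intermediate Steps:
((-4712 + 4932) - 7852) + 40429 = (220 - 7852) + 40429 = -7632 + 40429 = 32797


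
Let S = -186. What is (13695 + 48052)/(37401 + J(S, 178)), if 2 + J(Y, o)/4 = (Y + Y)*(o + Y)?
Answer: 61747/49297 ≈ 1.2526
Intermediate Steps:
J(Y, o) = -8 + 8*Y*(Y + o) (J(Y, o) = -8 + 4*((Y + Y)*(o + Y)) = -8 + 4*((2*Y)*(Y + o)) = -8 + 4*(2*Y*(Y + o)) = -8 + 8*Y*(Y + o))
(13695 + 48052)/(37401 + J(S, 178)) = (13695 + 48052)/(37401 + (-8 + 8*(-186)**2 + 8*(-186)*178)) = 61747/(37401 + (-8 + 8*34596 - 264864)) = 61747/(37401 + (-8 + 276768 - 264864)) = 61747/(37401 + 11896) = 61747/49297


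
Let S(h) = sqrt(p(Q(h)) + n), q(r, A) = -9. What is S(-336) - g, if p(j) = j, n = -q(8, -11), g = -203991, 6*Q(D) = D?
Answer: 203991 + I*sqrt(47) ≈ 2.0399e+5 + 6.8557*I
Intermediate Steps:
Q(D) = D/6
n = 9 (n = -1*(-9) = 9)
S(h) = sqrt(9 + h/6) (S(h) = sqrt(h/6 + 9) = sqrt(9 + h/6))
S(-336) - g = sqrt(324 + 6*(-336))/6 - 1*(-203991) = sqrt(324 - 2016)/6 + 203991 = sqrt(-1692)/6 + 203991 = (6*I*sqrt(47))/6 + 203991 = I*sqrt(47) + 203991 = 203991 + I*sqrt(47)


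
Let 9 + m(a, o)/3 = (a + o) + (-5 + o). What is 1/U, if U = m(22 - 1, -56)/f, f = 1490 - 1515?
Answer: 5/63 ≈ 0.079365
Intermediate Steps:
f = -25
m(a, o) = -42 + 3*a + 6*o (m(a, o) = -27 + 3*((a + o) + (-5 + o)) = -27 + 3*(-5 + a + 2*o) = -27 + (-15 + 3*a + 6*o) = -42 + 3*a + 6*o)
U = 63/5 (U = (-42 + 3*(22 - 1) + 6*(-56))/(-25) = (-42 + 3*21 - 336)*(-1/25) = (-42 + 63 - 336)*(-1/25) = -315*(-1/25) = 63/5 ≈ 12.600)
1/U = 1/(63/5) = 5/63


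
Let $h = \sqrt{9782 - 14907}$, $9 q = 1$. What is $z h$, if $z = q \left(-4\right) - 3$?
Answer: $- \frac{155 i \sqrt{205}}{9} \approx - 246.58 i$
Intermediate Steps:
$q = \frac{1}{9}$ ($q = \frac{1}{9} \cdot 1 = \frac{1}{9} \approx 0.11111$)
$z = - \frac{31}{9}$ ($z = \frac{1}{9} \left(-4\right) - 3 = - \frac{4}{9} - 3 = - \frac{31}{9} \approx -3.4444$)
$h = 5 i \sqrt{205}$ ($h = \sqrt{-5125} = 5 i \sqrt{205} \approx 71.589 i$)
$z h = - \frac{31 \cdot 5 i \sqrt{205}}{9} = - \frac{155 i \sqrt{205}}{9}$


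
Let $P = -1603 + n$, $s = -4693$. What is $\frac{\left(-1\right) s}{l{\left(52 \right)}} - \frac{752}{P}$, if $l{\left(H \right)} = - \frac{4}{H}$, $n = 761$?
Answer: $- \frac{25684413}{421} \approx -61008.0$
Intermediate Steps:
$P = -842$ ($P = -1603 + 761 = -842$)
$\frac{\left(-1\right) s}{l{\left(52 \right)}} - \frac{752}{P} = \frac{\left(-1\right) \left(-4693\right)}{\left(-4\right) \frac{1}{52}} - \frac{752}{-842} = \frac{4693}{\left(-4\right) \frac{1}{52}} - - \frac{376}{421} = \frac{4693}{- \frac{1}{13}} + \frac{376}{421} = 4693 \left(-13\right) + \frac{376}{421} = -61009 + \frac{376}{421} = - \frac{25684413}{421}$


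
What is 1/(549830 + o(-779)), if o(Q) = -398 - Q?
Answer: 1/550211 ≈ 1.8175e-6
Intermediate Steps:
1/(549830 + o(-779)) = 1/(549830 + (-398 - 1*(-779))) = 1/(549830 + (-398 + 779)) = 1/(549830 + 381) = 1/550211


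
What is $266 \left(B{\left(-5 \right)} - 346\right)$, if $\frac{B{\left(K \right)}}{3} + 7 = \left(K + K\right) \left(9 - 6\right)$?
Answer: $-121562$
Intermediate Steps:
$B{\left(K \right)} = -21 + 18 K$ ($B{\left(K \right)} = -21 + 3 \left(K + K\right) \left(9 - 6\right) = -21 + 3 \cdot 2 K 3 = -21 + 3 \cdot 6 K = -21 + 18 K$)
$266 \left(B{\left(-5 \right)} - 346\right) = 266 \left(\left(-21 + 18 \left(-5\right)\right) - 346\right) = 266 \left(\left(-21 - 90\right) - 346\right) = 266 \left(-111 - 346\right) = 266 \left(-457\right) = -121562$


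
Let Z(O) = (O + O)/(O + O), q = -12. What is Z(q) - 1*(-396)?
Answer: 397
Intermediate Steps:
Z(O) = 1 (Z(O) = (2*O)/((2*O)) = (2*O)*(1/(2*O)) = 1)
Z(q) - 1*(-396) = 1 - 1*(-396) = 1 + 396 = 397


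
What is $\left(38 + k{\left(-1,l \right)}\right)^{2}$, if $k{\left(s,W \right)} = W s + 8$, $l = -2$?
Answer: $2304$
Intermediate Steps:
$k{\left(s,W \right)} = 8 + W s$
$\left(38 + k{\left(-1,l \right)}\right)^{2} = \left(38 + \left(8 - -2\right)\right)^{2} = \left(38 + \left(8 + 2\right)\right)^{2} = \left(38 + 10\right)^{2} = 48^{2} = 2304$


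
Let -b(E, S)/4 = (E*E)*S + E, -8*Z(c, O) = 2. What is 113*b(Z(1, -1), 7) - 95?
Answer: -719/4 ≈ -179.75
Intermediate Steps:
Z(c, O) = -¼ (Z(c, O) = -⅛*2 = -¼)
b(E, S) = -4*E - 4*S*E² (b(E, S) = -4*((E*E)*S + E) = -4*(E²*S + E) = -4*(S*E² + E) = -4*(E + S*E²) = -4*E - 4*S*E²)
113*b(Z(1, -1), 7) - 95 = 113*(-4*(-¼)*(1 - ¼*7)) - 95 = 113*(-4*(-¼)*(1 - 7/4)) - 95 = 113*(-4*(-¼)*(-¾)) - 95 = 113*(-¾) - 95 = -339/4 - 95 = -719/4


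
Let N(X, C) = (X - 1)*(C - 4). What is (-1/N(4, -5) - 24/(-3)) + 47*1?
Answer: 1486/27 ≈ 55.037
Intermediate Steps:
N(X, C) = (-1 + X)*(-4 + C)
(-1/N(4, -5) - 24/(-3)) + 47*1 = (-1/(4 - 1*(-5) - 4*4 - 5*4) - 24/(-3)) + 47*1 = (-1/(4 + 5 - 16 - 20) - 24*(-⅓)) + 47 = (-1/(-27) + 8) + 47 = (-1*(-1/27) + 8) + 47 = (1/27 + 8) + 47 = 217/27 + 47 = 1486/27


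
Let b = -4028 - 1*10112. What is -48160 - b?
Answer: -34020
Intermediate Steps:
b = -14140 (b = -4028 - 10112 = -14140)
-48160 - b = -48160 - 1*(-14140) = -48160 + 14140 = -34020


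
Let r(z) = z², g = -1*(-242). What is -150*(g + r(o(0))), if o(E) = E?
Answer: -36300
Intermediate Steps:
g = 242
-150*(g + r(o(0))) = -150*(242 + 0²) = -150*(242 + 0) = -150*242 = -36300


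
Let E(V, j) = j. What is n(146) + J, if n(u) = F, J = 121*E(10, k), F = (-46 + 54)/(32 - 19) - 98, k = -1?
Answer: -2839/13 ≈ -218.38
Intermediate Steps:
F = -1266/13 (F = 8/13 - 98 = -1266/13 ≈ -97.385)
J = -121 (J = 121*(-1) = -121)
n(u) = -1266/13
n(146) + J = -1266/13 - 121 = -2839/13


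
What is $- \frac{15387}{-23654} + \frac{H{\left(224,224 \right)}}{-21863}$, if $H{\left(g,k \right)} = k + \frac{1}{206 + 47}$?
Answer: $\frac{83770170051}{130838292706} \approx 0.64026$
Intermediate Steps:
$H{\left(g,k \right)} = \frac{1}{253} + k$ ($H{\left(g,k \right)} = k + \frac{1}{253} = \frac{1}{253} + k$)
$- \frac{15387}{-23654} + \frac{H{\left(224,224 \right)}}{-21863} = - \frac{15387}{-23654} + \frac{\frac{1}{253} + 224}{-21863} = \left(-15387\right) \left(- \frac{1}{23654}\right) + \frac{56673}{253} \left(- \frac{1}{21863}\right) = \frac{15387}{23654} - \frac{56673}{5531339} = \frac{83770170051}{130838292706}$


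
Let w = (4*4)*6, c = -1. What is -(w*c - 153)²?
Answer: -62001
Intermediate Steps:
w = 96 (w = 16*6 = 96)
-(w*c - 153)² = -(96*(-1) - 153)² = -(-96 - 153)² = -1*(-249)² = -1*62001 = -62001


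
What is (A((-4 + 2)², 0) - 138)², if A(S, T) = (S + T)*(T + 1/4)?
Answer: 18769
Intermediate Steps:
A(S, T) = (¼ + T)*(S + T) (A(S, T) = (S + T)*(T + ¼) = (S + T)*(¼ + T) = (¼ + T)*(S + T))
(A((-4 + 2)², 0) - 138)² = ((0² + (-4 + 2)²/4 + (¼)*0 + (-4 + 2)²*0) - 138)² = ((0 + (¼)*(-2)² + 0 + (-2)²*0) - 138)² = ((0 + (¼)*4 + 0 + 4*0) - 138)² = ((0 + 1 + 0 + 0) - 138)² = (1 - 138)² = (-137)² = 18769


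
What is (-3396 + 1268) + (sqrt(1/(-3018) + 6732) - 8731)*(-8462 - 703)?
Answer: 80017487 - 15275*sqrt(2452689366)/1006 ≈ 7.9266e+7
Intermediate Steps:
(-3396 + 1268) + (sqrt(1/(-3018) + 6732) - 8731)*(-8462 - 703) = -2128 + (sqrt(-1/3018 + 6732) - 8731)*(-9165) = -2128 + (sqrt(20317175/3018) - 8731)*(-9165) = -2128 + (5*sqrt(2452689366)/3018 - 8731)*(-9165) = -2128 + (-8731 + 5*sqrt(2452689366)/3018)*(-9165) = -2128 + (80019615 - 15275*sqrt(2452689366)/1006) = 80017487 - 15275*sqrt(2452689366)/1006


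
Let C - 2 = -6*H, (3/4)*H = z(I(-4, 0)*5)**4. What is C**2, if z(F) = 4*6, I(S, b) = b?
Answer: 7044809490436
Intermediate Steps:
z(F) = 24
H = 442368 (H = (4/3)*24**4 = (4/3)*331776 = 442368)
C = -2654206 (C = 2 - 6*442368 = 2 - 2654208 = -2654206)
C**2 = (-2654206)**2 = 7044809490436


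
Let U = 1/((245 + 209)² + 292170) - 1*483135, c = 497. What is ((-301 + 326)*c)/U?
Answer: -6191203550/240739406609 ≈ -0.025717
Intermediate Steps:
U = -240739406609/498286 (U = 1/(454² + 292170) - 483135 = 1/(206116 + 292170) - 483135 = 1/498286 - 483135 = -240739406609/498286 ≈ -4.8314e+5)
((-301 + 326)*c)/U = ((-301 + 326)*497)/(-240739406609/498286) = (25*497)*(-498286/240739406609) = 12425*(-498286/240739406609) = -6191203550/240739406609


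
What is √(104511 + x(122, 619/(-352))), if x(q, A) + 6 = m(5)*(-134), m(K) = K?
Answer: √103835 ≈ 322.23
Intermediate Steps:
x(q, A) = -676 (x(q, A) = -6 + 5*(-134) = -6 - 670 = -676)
√(104511 + x(122, 619/(-352))) = √(104511 - 676) = √103835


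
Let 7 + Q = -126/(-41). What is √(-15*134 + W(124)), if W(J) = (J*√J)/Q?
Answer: √(-52101210 - 1637048*√31)/161 ≈ 48.597*I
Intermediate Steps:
Q = -161/41 (Q = -7 - 126/(-41) = -7 - 126*(-1/41) = -7 + 126/41 = -161/41 ≈ -3.9268)
W(J) = -41*J^(3/2)/161 (W(J) = (J*√J)/(-161/41) = J^(3/2)*(-41/161) = -41*J^(3/2)/161)
√(-15*134 + W(124)) = √(-15*134 - 10168*√31/161) = √(-2010 - 10168*√31/161)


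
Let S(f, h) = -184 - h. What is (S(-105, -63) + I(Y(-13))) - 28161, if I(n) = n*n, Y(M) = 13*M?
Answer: 279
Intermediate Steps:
I(n) = n**2
(S(-105, -63) + I(Y(-13))) - 28161 = ((-184 - 1*(-63)) + (13*(-13))**2) - 28161 = ((-184 + 63) + (-169)**2) - 28161 = (-121 + 28561) - 28161 = 28440 - 28161 = 279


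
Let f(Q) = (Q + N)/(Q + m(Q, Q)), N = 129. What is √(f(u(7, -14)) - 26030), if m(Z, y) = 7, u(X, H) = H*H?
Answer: 3*I*√119178255/203 ≈ 161.33*I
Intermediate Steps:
u(X, H) = H²
f(Q) = (129 + Q)/(7 + Q) (f(Q) = (Q + 129)/(Q + 7) = (129 + Q)/(7 + Q))
√(f(u(7, -14)) - 26030) = √((129 + (-14)²)/(7 + (-14)²) - 26030) = √((129 + 196)/(7 + 196) - 26030) = √(325/203 - 26030) = √(-5283765/203) = 3*I*√119178255/203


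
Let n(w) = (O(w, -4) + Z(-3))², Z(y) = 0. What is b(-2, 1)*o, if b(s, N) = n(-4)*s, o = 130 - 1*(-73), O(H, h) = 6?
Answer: -14616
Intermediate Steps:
o = 203 (o = 130 + 73 = 203)
n(w) = 36 (n(w) = (6 + 0)² = 6² = 36)
b(s, N) = 36*s
b(-2, 1)*o = (36*(-2))*203 = -72*203 = -14616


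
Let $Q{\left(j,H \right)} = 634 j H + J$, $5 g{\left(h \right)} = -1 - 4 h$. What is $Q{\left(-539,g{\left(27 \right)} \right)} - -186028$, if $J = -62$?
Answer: $\frac{38177964}{5} \approx 7.6356 \cdot 10^{6}$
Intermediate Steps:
$g{\left(h \right)} = - \frac{1}{5} - \frac{4 h}{5}$ ($g{\left(h \right)} = \frac{-1 - 4 h}{5} = - \frac{1}{5} - \frac{4 h}{5}$)
$Q{\left(j,H \right)} = -62 + 634 H j$ ($Q{\left(j,H \right)} = 634 j H - 62 = 634 H j - 62 = -62 + 634 H j$)
$Q{\left(-539,g{\left(27 \right)} \right)} - -186028 = \left(-62 + 634 \left(- \frac{1}{5} - \frac{108}{5}\right) \left(-539\right)\right) - -186028 = \left(-62 + 634 \left(- \frac{1}{5} - \frac{108}{5}\right) \left(-539\right)\right) + 186028 = \left(-62 + 634 \left(- \frac{109}{5}\right) \left(-539\right)\right) + 186028 = \left(-62 + \frac{37248134}{5}\right) + 186028 = \frac{37247824}{5} + 186028 = \frac{38177964}{5}$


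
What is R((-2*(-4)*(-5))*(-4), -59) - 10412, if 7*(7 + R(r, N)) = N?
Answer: -72992/7 ≈ -10427.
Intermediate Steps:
R(r, N) = -7 + N/7
R((-2*(-4)*(-5))*(-4), -59) - 10412 = (-7 + (1/7)*(-59)) - 10412 = (-7 - 59/7) - 10412 = -108/7 - 10412 = -72992/7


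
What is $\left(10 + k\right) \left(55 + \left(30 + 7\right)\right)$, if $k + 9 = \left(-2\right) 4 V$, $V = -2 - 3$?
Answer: $3772$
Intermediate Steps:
$V = -5$
$k = 31$ ($k = -9 + \left(-2\right) 4 \left(-5\right) = -9 - -40 = -9 + 40 = 31$)
$\left(10 + k\right) \left(55 + \left(30 + 7\right)\right) = \left(10 + 31\right) \left(55 + \left(30 + 7\right)\right) = 41 \left(55 + 37\right) = 41 \cdot 92 = 3772$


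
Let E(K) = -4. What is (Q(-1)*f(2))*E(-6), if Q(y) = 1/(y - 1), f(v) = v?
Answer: 4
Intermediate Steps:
Q(y) = 1/(-1 + y)
(Q(-1)*f(2))*E(-6) = (2/(-1 - 1))*(-4) = (2/(-2))*(-4) = -1/2*2*(-4) = -1*(-4) = 4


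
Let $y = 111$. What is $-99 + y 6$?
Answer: $567$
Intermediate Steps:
$-99 + y 6 = -99 + 111 \cdot 6 = -99 + 666 = 567$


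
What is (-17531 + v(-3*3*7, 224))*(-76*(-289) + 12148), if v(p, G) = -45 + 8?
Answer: -599279616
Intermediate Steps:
v(p, G) = -37
(-17531 + v(-3*3*7, 224))*(-76*(-289) + 12148) = (-17531 - 37)*(-76*(-289) + 12148) = -17568*(21964 + 12148) = -17568*34112 = -599279616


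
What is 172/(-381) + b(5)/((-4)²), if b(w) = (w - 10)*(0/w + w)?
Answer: -12277/6096 ≈ -2.0139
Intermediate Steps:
b(w) = w*(-10 + w) (b(w) = (-10 + w)*(0 + w) = (-10 + w)*w = w*(-10 + w))
172/(-381) + b(5)/((-4)²) = 172/(-381) + (5*(-10 + 5))/((-4)²) = 172*(-1/381) + (5*(-5))/16 = -172/381 - 25*1/16 = -172/381 - 25/16 = -12277/6096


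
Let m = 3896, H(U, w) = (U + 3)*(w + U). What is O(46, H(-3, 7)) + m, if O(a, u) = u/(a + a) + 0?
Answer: 3896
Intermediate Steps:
H(U, w) = (3 + U)*(U + w)
O(a, u) = u/(2*a) (O(a, u) = u/((2*a)) + 0 = u*(1/(2*a)) + 0 = u/(2*a) + 0 = u/(2*a))
O(46, H(-3, 7)) + m = (½)*((-3)² + 3*(-3) + 3*7 - 3*7)/46 + 3896 = (½)*(9 - 9 + 21 - 21)*(1/46) + 3896 = (½)*0*(1/46) + 3896 = 0 + 3896 = 3896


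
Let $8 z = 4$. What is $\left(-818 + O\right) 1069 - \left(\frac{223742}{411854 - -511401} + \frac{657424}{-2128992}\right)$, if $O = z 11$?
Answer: $- \frac{53351515580109467}{61425078405} \approx -8.6856 \cdot 10^{5}$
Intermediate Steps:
$z = \frac{1}{2}$ ($z = \frac{1}{8} \cdot 4 = \frac{1}{2} \approx 0.5$)
$O = \frac{11}{2}$ ($O = \frac{1}{2} \cdot 11 = \frac{11}{2} \approx 5.5$)
$\left(-818 + O\right) 1069 - \left(\frac{223742}{411854 - -511401} + \frac{657424}{-2128992}\right) = \left(-818 + \frac{11}{2}\right) 1069 - \left(\frac{223742}{411854 - -511401} + \frac{657424}{-2128992}\right) = \left(- \frac{1625}{2}\right) 1069 - \left(\frac{223742}{411854 + 511401} + 657424 \left(- \frac{1}{2128992}\right)\right) = - \frac{1737125}{2} - \left(\frac{223742}{923255} - \frac{41089}{133062}\right) = - \frac{1737125}{2} - - \frac{8164066691}{122850156810} = - \frac{1737125}{2} + \frac{8164066691}{122850156810} = - \frac{53351515580109467}{61425078405}$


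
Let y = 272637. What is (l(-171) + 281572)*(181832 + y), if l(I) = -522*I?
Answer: 168532557146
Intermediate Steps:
(l(-171) + 281572)*(181832 + y) = (-522*(-171) + 281572)*(181832 + 272637) = (89262 + 281572)*454469 = 370834*454469 = 168532557146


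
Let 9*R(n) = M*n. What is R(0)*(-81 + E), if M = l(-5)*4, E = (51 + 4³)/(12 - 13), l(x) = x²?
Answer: 0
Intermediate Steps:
E = -115 (E = (51 + 64)/(-1) = 115*(-1) = -115)
M = 100 (M = (-5)²*4 = 25*4 = 100)
R(n) = 100*n/9 (R(n) = (100*n)/9 = 100*n/9)
R(0)*(-81 + E) = ((100/9)*0)*(-81 - 115) = 0*(-196) = 0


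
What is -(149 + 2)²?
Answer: -22801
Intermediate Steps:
-(149 + 2)² = -1*151² = -1*22801 = -22801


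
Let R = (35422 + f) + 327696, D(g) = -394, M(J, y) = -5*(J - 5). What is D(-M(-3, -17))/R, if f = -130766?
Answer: -197/116176 ≈ -0.0016957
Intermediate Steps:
M(J, y) = 25 - 5*J (M(J, y) = -5*(-5 + J) = 25 - 5*J)
R = 232352 (R = (35422 - 130766) + 327696 = -95344 + 327696 = 232352)
D(-M(-3, -17))/R = -394/232352 = -394*1/232352 = -197/116176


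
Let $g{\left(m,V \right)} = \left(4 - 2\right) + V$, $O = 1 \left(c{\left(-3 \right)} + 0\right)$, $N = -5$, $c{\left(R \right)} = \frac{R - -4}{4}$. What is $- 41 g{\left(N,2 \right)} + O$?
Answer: $- \frac{655}{4} \approx -163.75$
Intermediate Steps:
$c{\left(R \right)} = 1 + \frac{R}{4}$ ($c{\left(R \right)} = \left(R + 4\right) \frac{1}{4} = \left(4 + R\right) \frac{1}{4} = 1 + \frac{R}{4}$)
$O = \frac{1}{4}$ ($O = 1 \left(\left(1 + \frac{1}{4} \left(-3\right)\right) + 0\right) = 1 \left(\left(1 - \frac{3}{4}\right) + 0\right) = 1 \left(\frac{1}{4} + 0\right) = 1 \cdot \frac{1}{4} = \frac{1}{4} \approx 0.25$)
$g{\left(m,V \right)} = 2 + V$
$- 41 g{\left(N,2 \right)} + O = - 41 \left(2 + 2\right) + \frac{1}{4} = \left(-41\right) 4 + \frac{1}{4} = -164 + \frac{1}{4} = - \frac{655}{4}$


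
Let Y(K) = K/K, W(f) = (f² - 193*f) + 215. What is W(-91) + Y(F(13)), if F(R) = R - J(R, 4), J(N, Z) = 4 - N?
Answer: 26060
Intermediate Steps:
W(f) = 215 + f² - 193*f
F(R) = -4 + 2*R (F(R) = R - (4 - R) = R + (-4 + R) = -4 + 2*R)
Y(K) = 1
W(-91) + Y(F(13)) = (215 + (-91)² - 193*(-91)) + 1 = (215 + 8281 + 17563) + 1 = 26059 + 1 = 26060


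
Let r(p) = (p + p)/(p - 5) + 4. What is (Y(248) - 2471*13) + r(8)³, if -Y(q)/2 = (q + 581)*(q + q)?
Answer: -23049305/27 ≈ -8.5368e+5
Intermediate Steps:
Y(q) = -4*q*(581 + q) (Y(q) = -2*(q + 581)*(q + q) = -2*(581 + q)*2*q = -4*q*(581 + q))
r(p) = 4 + 2*p/(-5 + p) (r(p) = (2*p)/(-5 + p) + 4 = 2*p/(-5 + p) + 4 = 4 + 2*p/(-5 + p))
(Y(248) - 2471*13) + r(8)³ = (-4*248*(581 + 248) - 2471*13) + (2*(-10 + 3*8)/(-5 + 8))³ = (-4*248*829 - 32123) + (2*(-10 + 24)/3)³ = (-822368 - 32123) + (2*(⅓)*14)³ = -854491 + (28/3)³ = -854491 + 21952/27 = -23049305/27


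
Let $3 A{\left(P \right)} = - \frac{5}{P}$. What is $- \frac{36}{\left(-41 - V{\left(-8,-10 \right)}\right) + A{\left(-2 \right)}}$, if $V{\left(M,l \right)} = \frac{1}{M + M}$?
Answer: $\frac{1728}{1925} \approx 0.89766$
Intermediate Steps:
$V{\left(M,l \right)} = \frac{1}{2 M}$
$A{\left(P \right)} = - \frac{5}{3 P}$ ($A{\left(P \right)} = \frac{\left(-5\right) \frac{1}{P}}{3} = - \frac{5}{3 P}$)
$- \frac{36}{\left(-41 - V{\left(-8,-10 \right)}\right) + A{\left(-2 \right)}} = - \frac{36}{\left(-41 - \frac{1}{2 \left(-8\right)}\right) - \frac{5}{3 \left(-2\right)}} = - \frac{36}{\left(-41 - \frac{1}{2} \left(- \frac{1}{8}\right)\right) - - \frac{5}{6}} = - \frac{36}{\left(-41 - - \frac{1}{16}\right) + \frac{5}{6}} = - \frac{36}{\left(-41 + \frac{1}{16}\right) + \frac{5}{6}} = - \frac{36}{- \frac{655}{16} + \frac{5}{6}} = - \frac{36}{- \frac{1925}{48}} = \left(-36\right) \left(- \frac{48}{1925}\right) = \frac{1728}{1925}$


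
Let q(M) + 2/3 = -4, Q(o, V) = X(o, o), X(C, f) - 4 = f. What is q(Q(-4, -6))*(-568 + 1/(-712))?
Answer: 2830919/1068 ≈ 2650.7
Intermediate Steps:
X(C, f) = 4 + f
Q(o, V) = 4 + o
q(M) = -14/3 (q(M) = -2/3 - 4 = -14/3)
q(Q(-4, -6))*(-568 + 1/(-712)) = -14*(-568 + 1/(-712))/3 = -14*(-568 - 1/712)/3 = -14/3*(-404417/712) = 2830919/1068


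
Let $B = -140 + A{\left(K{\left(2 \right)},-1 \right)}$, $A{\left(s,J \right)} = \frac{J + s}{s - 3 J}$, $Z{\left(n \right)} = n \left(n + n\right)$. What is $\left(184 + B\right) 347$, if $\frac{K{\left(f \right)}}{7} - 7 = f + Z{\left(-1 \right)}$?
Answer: $\frac{311953}{20} \approx 15598.0$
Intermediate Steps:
$Z{\left(n \right)} = 2 n^{2}$ ($Z{\left(n \right)} = n 2 n = 2 n^{2}$)
$K{\left(f \right)} = 63 + 7 f$ ($K{\left(f \right)} = 49 + 7 \left(f + 2 \left(-1\right)^{2}\right) = 49 + 7 \left(f + 2 \cdot 1\right) = 49 + 7 \left(f + 2\right) = 49 + 7 \left(2 + f\right) = 49 + \left(14 + 7 f\right) = 63 + 7 f$)
$A{\left(s,J \right)} = \frac{J + s}{s - 3 J}$
$B = - \frac{2781}{20}$ ($B = -140 + \frac{-1 + \left(63 + 7 \cdot 2\right)}{\left(63 + 7 \cdot 2\right) - -3} = -140 + \frac{-1 + \left(63 + 14\right)}{\left(63 + 14\right) + 3} = -140 + \frac{-1 + 77}{77 + 3} = -140 + \frac{1}{80} \cdot 76 = -140 + \frac{19}{20} = - \frac{2781}{20} \approx -139.05$)
$\left(184 + B\right) 347 = \left(184 - \frac{2781}{20}\right) 347 = \frac{899}{20} \cdot 347 = \frac{311953}{20}$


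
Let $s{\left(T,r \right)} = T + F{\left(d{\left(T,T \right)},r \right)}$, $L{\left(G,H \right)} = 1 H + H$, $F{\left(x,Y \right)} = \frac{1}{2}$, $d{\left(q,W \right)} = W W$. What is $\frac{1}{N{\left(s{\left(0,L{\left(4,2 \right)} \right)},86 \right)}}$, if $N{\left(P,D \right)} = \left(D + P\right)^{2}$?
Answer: $\frac{4}{29929} \approx 0.00013365$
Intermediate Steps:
$d{\left(q,W \right)} = W^{2}$
$F{\left(x,Y \right)} = \frac{1}{2}$
$L{\left(G,H \right)} = 2 H$ ($L{\left(G,H \right)} = H + H = 2 H$)
$s{\left(T,r \right)} = \frac{1}{2} + T$ ($s{\left(T,r \right)} = T + \frac{1}{2} = \frac{1}{2} + T$)
$\frac{1}{N{\left(s{\left(0,L{\left(4,2 \right)} \right)},86 \right)}} = \frac{1}{\left(86 + \left(\frac{1}{2} + 0\right)\right)^{2}} = \frac{1}{\left(86 + \frac{1}{2}\right)^{2}} = \frac{1}{\left(\frac{173}{2}\right)^{2}} = \frac{1}{\frac{29929}{4}} = \frac{4}{29929}$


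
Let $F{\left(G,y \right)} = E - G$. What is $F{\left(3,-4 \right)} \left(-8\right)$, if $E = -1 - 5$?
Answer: $72$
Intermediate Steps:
$E = -6$ ($E = -1 - 5 = -6$)
$F{\left(G,y \right)} = -6 - G$
$F{\left(3,-4 \right)} \left(-8\right) = \left(-6 - 3\right) \left(-8\right) = \left(-9\right) \left(-8\right) = 72$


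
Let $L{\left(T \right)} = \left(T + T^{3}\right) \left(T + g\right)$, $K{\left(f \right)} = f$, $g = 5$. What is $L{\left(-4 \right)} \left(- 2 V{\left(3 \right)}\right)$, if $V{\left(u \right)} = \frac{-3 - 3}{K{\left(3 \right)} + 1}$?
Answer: $-204$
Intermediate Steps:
$V{\left(u \right)} = - \frac{3}{2}$ ($V{\left(u \right)} = \frac{-3 - 3}{3 + 1} = - \frac{6}{4} = \left(-6\right) \frac{1}{4} = - \frac{3}{2}$)
$L{\left(T \right)} = \left(5 + T\right) \left(T + T^{3}\right)$ ($L{\left(T \right)} = \left(T + T^{3}\right) \left(T + 5\right) = \left(T + T^{3}\right) \left(5 + T\right) = \left(5 + T\right) \left(T + T^{3}\right)$)
$L{\left(-4 \right)} \left(- 2 V{\left(3 \right)}\right) = - 4 \left(5 - 4 + \left(-4\right)^{3} + 5 \left(-4\right)^{2}\right) \left(\left(-2\right) \left(- \frac{3}{2}\right)\right) = - 4 \left(5 - 4 - 64 + 5 \cdot 16\right) 3 = - 4 \left(5 - 4 - 64 + 80\right) 3 = \left(-4\right) 17 \cdot 3 = \left(-68\right) 3 = -204$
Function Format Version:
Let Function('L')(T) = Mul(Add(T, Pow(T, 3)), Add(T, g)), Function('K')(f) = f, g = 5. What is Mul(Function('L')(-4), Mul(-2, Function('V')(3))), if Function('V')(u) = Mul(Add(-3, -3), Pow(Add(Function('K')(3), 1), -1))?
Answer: -204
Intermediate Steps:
Function('V')(u) = Rational(-3, 2) (Function('V')(u) = Mul(Add(-3, -3), Pow(Add(3, 1), -1)) = Mul(-6, Pow(4, -1)) = Mul(-6, Rational(1, 4)) = Rational(-3, 2))
Function('L')(T) = Mul(Add(5, T), Add(T, Pow(T, 3))) (Function('L')(T) = Mul(Add(T, Pow(T, 3)), Add(T, 5)) = Mul(Add(T, Pow(T, 3)), Add(5, T)) = Mul(Add(5, T), Add(T, Pow(T, 3))))
Mul(Function('L')(-4), Mul(-2, Function('V')(3))) = Mul(Mul(-4, Add(5, -4, Pow(-4, 3), Mul(5, Pow(-4, 2)))), Mul(-2, Rational(-3, 2))) = Mul(Mul(-4, Add(5, -4, -64, Mul(5, 16))), 3) = Mul(Mul(-4, Add(5, -4, -64, 80)), 3) = Mul(Mul(-4, 17), 3) = Mul(-68, 3) = -204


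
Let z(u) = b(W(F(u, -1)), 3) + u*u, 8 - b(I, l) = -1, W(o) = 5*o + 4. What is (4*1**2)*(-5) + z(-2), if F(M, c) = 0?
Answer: -7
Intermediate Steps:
W(o) = 4 + 5*o
b(I, l) = 9 (b(I, l) = 8 - 1*(-1) = 8 + 1 = 9)
z(u) = 9 + u**2 (z(u) = 9 + u*u = 9 + u**2)
(4*1**2)*(-5) + z(-2) = (4*1**2)*(-5) + (9 + (-2)**2) = (4*1)*(-5) + (9 + 4) = 4*(-5) + 13 = -20 + 13 = -7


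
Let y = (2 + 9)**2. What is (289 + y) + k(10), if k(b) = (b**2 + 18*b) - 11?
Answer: 679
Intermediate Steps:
k(b) = -11 + b**2 + 18*b
y = 121 (y = 11**2 = 121)
(289 + y) + k(10) = (289 + 121) + (-11 + 10**2 + 18*10) = 410 + (-11 + 100 + 180) = 410 + 269 = 679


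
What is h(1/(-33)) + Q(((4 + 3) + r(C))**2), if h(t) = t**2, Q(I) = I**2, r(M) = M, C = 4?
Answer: 15944050/1089 ≈ 14641.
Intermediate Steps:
h(1/(-33)) + Q(((4 + 3) + r(C))**2) = (1/(-33))**2 + (((4 + 3) + 4)**2)**2 = (-1/33)**2 + ((7 + 4)**2)**2 = 1/1089 + (11**2)**2 = 1/1089 + 121**2 = 1/1089 + 14641 = 15944050/1089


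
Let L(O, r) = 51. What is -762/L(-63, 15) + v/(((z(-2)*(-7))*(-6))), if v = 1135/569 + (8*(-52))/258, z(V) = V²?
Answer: -447384343/29947608 ≈ -14.939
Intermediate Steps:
v = 28063/73401 (v = 1135*(1/569) - 416*1/258 = 1135/569 - 208/129 = 28063/73401 ≈ 0.38232)
-762/L(-63, 15) + v/(((z(-2)*(-7))*(-6))) = -762/51 + 28063/(73401*((((-2)²*(-7))*(-6)))) = -762*1/51 + 28063/(73401*(((4*(-7))*(-6)))) = -254/17 + 28063/(73401*((-28*(-6)))) = -254/17 + (28063/73401)/168 = -254/17 + (28063/73401)*(1/168) = -254/17 + 4009/1761624 = -447384343/29947608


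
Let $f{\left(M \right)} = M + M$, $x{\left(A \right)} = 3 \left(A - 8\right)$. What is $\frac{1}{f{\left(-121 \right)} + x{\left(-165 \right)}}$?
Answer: $- \frac{1}{761} \approx -0.0013141$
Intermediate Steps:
$x{\left(A \right)} = -24 + 3 A$ ($x{\left(A \right)} = 3 \left(-8 + A\right) = -24 + 3 A$)
$f{\left(M \right)} = 2 M$
$\frac{1}{f{\left(-121 \right)} + x{\left(-165 \right)}} = \frac{1}{2 \left(-121\right) + \left(-24 + 3 \left(-165\right)\right)} = \frac{1}{-242 - 519} = \frac{1}{-761} = - \frac{1}{761}$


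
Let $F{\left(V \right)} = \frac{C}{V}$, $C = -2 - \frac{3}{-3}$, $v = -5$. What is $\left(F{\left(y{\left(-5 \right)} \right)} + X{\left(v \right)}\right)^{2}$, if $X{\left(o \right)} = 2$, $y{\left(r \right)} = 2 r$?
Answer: $\frac{441}{100} \approx 4.41$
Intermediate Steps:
$C = -1$ ($C = -2 - -1 = -2 + 1 = -1$)
$F{\left(V \right)} = - \frac{1}{V}$
$\left(F{\left(y{\left(-5 \right)} \right)} + X{\left(v \right)}\right)^{2} = \left(- \frac{1}{2 \left(-5\right)} + 2\right)^{2} = \left(- \frac{1}{-10} + 2\right)^{2} = \left(\left(-1\right) \left(- \frac{1}{10}\right) + 2\right)^{2} = \left(\frac{1}{10} + 2\right)^{2} = \left(\frac{21}{10}\right)^{2} = \frac{441}{100}$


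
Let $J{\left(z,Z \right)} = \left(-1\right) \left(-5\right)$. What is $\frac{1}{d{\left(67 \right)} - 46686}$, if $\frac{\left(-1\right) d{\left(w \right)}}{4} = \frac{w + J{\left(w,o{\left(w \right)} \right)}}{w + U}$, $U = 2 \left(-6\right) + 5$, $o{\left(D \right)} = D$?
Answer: $- \frac{5}{233454} \approx -2.1418 \cdot 10^{-5}$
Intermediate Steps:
$J{\left(z,Z \right)} = 5$
$U = -7$ ($U = -12 + 5 = -7$)
$d{\left(w \right)} = - \frac{4 \left(5 + w\right)}{-7 + w}$ ($d{\left(w \right)} = - 4 \frac{w + 5}{w - 7} = - 4 \frac{5 + w}{-7 + w} = - \frac{4 \left(5 + w\right)}{-7 + w}$)
$\frac{1}{d{\left(67 \right)} - 46686} = \frac{1}{\frac{4 \left(-5 - 67\right)}{-7 + 67} - 46686} = \frac{1}{\frac{4 \left(-5 - 67\right)}{60} - 46686} = \frac{1}{4 \cdot \frac{1}{60} \left(-72\right) - 46686} = \frac{1}{- \frac{24}{5} - 46686} = \frac{1}{- \frac{233454}{5}} = - \frac{5}{233454}$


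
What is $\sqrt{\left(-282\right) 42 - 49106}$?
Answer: $5 i \sqrt{2438} \approx 246.88 i$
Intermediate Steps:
$\sqrt{\left(-282\right) 42 - 49106} = \sqrt{-11844 - 49106} = \sqrt{-60950} = 5 i \sqrt{2438}$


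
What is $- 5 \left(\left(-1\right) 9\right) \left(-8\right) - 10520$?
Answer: $-10880$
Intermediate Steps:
$- 5 \left(\left(-1\right) 9\right) \left(-8\right) - 10520 = \left(-5\right) \left(-9\right) \left(-8\right) - 10520 = 45 \left(-8\right) - 10520 = -360 - 10520 = -10880$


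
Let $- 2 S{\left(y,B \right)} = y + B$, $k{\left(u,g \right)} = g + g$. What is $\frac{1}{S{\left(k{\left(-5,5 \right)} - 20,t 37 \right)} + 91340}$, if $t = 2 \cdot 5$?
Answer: $\frac{1}{91160} \approx 1.097 \cdot 10^{-5}$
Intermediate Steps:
$k{\left(u,g \right)} = 2 g$
$t = 10$
$S{\left(y,B \right)} = - \frac{B}{2} - \frac{y}{2}$ ($S{\left(y,B \right)} = - \frac{y + B}{2} = - \frac{B + y}{2} = - \frac{B}{2} - \frac{y}{2}$)
$\frac{1}{S{\left(k{\left(-5,5 \right)} - 20,t 37 \right)} + 91340} = \frac{1}{\left(- \frac{10 \cdot 37}{2} - \frac{2 \cdot 5 - 20}{2}\right) + 91340} = \frac{1}{\left(\left(- \frac{1}{2}\right) 370 - \frac{10 - 20}{2}\right) + 91340} = \frac{1}{\left(-185 - -5\right) + 91340} = \frac{1}{\left(-185 + 5\right) + 91340} = \frac{1}{-180 + 91340} = \frac{1}{91160}$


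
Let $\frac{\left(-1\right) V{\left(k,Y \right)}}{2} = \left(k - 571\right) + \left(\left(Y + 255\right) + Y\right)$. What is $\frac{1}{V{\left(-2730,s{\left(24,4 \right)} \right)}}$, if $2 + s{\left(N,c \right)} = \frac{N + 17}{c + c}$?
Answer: $\frac{2}{12159} \approx 0.00016449$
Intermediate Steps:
$s{\left(N,c \right)} = -2 + \frac{17 + N}{2 c}$ ($s{\left(N,c \right)} = -2 + \frac{N + 17}{c + c} = -2 + \frac{17 + N}{2 c}$)
$V{\left(k,Y \right)} = 632 - 4 Y - 2 k$ ($V{\left(k,Y \right)} = - 2 \left(\left(k - 571\right) + \left(\left(Y + 255\right) + Y\right)\right) = - 2 \left(\left(-571 + k\right) + \left(\left(255 + Y\right) + Y\right)\right) = - 2 \left(\left(-571 + k\right) + \left(255 + 2 Y\right)\right) = - 2 \left(-316 + k + 2 Y\right) = 632 - 4 Y - 2 k$)
$\frac{1}{V{\left(-2730,s{\left(24,4 \right)} \right)}} = \frac{1}{632 - 4 \frac{17 + 24 - 16}{2 \cdot 4} - -5460} = \frac{1}{632 - 4 \cdot \frac{1}{2} \cdot \frac{1}{4} \left(17 + 24 - 16\right) + 5460} = \frac{1}{632 - 4 \cdot \frac{1}{2} \cdot \frac{1}{4} \cdot 25 + 5460} = \frac{1}{632 - \frac{25}{2} + 5460} = \frac{1}{\frac{12159}{2}} = \frac{2}{12159}$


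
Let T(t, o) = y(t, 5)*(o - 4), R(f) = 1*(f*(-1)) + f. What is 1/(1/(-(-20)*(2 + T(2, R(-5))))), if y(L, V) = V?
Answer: -360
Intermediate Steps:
R(f) = 0 (R(f) = 1*(-f) + f = -f + f = 0)
T(t, o) = -20 + 5*o (T(t, o) = 5*(o - 4) = 5*(-4 + o) = -20 + 5*o)
1/(1/(-(-20)*(2 + T(2, R(-5))))) = 1/(1/(-(-20)*(2 + (-20 + 5*0)))) = 1/(1/(-(-20)*(2 + (-20 + 0)))) = 1/(1/(-(-20)*(2 - 20))) = 1/(1/(-(-20)*(-18))) = 1/(1/(-5*72)) = 1/(1/(-360)) = 1/(-1/360) = -360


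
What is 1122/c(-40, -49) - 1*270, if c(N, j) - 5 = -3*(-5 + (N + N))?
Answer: -34539/130 ≈ -265.68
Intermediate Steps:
c(N, j) = 20 - 6*N (c(N, j) = 5 - 3*(-5 + (N + N)) = 5 - 3*(-5 + 2*N) = 5 + (15 - 6*N) = 20 - 6*N)
1122/c(-40, -49) - 1*270 = 1122/(20 - 6*(-40)) - 1*270 = 1122/(20 + 240) - 270 = 1122/260 - 270 = 1122*(1/260) - 270 = 561/130 - 270 = -34539/130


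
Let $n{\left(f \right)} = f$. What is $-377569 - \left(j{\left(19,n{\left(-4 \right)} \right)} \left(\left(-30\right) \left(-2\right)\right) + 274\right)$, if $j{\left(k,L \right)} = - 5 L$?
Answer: $-379043$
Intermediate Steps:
$-377569 - \left(j{\left(19,n{\left(-4 \right)} \right)} \left(\left(-30\right) \left(-2\right)\right) + 274\right) = -377569 - \left(\left(-5\right) \left(-4\right) \left(\left(-30\right) \left(-2\right)\right) + 274\right) = -377569 - \left(20 \cdot 60 + 274\right) = -377569 - \left(1200 + 274\right) = -377569 - 1474 = -379043$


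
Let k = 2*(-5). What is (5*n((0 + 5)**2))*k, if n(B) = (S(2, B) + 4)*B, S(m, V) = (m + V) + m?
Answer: -41250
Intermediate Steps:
S(m, V) = V + 2*m (S(m, V) = (V + m) + m = V + 2*m)
k = -10
n(B) = B*(8 + B) (n(B) = ((B + 2*2) + 4)*B = ((B + 4) + 4)*B = ((4 + B) + 4)*B = (8 + B)*B = B*(8 + B))
(5*n((0 + 5)**2))*k = (5*((0 + 5)**2*(8 + (0 + 5)**2)))*(-10) = (5*(5**2*(8 + 5**2)))*(-10) = (5*(25*(8 + 25)))*(-10) = (5*(25*33))*(-10) = (5*825)*(-10) = 4125*(-10) = -41250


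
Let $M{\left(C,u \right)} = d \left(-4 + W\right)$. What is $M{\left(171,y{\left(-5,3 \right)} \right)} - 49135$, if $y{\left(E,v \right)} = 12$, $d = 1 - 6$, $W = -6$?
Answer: $-49085$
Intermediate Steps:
$d = -5$ ($d = 1 - 6 = -5$)
$M{\left(C,u \right)} = 50$ ($M{\left(C,u \right)} = - 5 \left(-4 - 6\right) = \left(-5\right) \left(-10\right) = 50$)
$M{\left(171,y{\left(-5,3 \right)} \right)} - 49135 = 50 - 49135 = -49085$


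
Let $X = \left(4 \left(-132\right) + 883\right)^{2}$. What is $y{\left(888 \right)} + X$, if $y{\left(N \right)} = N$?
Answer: $126913$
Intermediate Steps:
$X = 126025$ ($X = \left(-528 + 883\right)^{2} = 355^{2} = 126025$)
$y{\left(888 \right)} + X = 888 + 126025 = 126913$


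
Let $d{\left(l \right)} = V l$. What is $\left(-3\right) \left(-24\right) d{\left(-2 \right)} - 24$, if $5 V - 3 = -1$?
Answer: $- \frac{408}{5} \approx -81.6$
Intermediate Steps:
$V = \frac{2}{5}$ ($V = \frac{3}{5} + \frac{1}{5} \left(-1\right) = \frac{3}{5} - \frac{1}{5} = \frac{2}{5} \approx 0.4$)
$d{\left(l \right)} = \frac{2 l}{5}$
$\left(-3\right) \left(-24\right) d{\left(-2 \right)} - 24 = \left(-3\right) \left(-24\right) \frac{2}{5} \left(-2\right) - 24 = 72 \left(- \frac{4}{5}\right) - 24 = - \frac{288}{5} - 24 = - \frac{408}{5}$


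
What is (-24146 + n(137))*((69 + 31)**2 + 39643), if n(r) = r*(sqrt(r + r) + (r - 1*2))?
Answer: -280532593 + 6801091*sqrt(274) ≈ -1.6795e+8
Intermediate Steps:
n(r) = r*(-2 + r + sqrt(2)*sqrt(r)) (n(r) = r*(sqrt(2*r) + (r - 2)) = r*(sqrt(2)*sqrt(r) + (-2 + r)) = r*(-2 + r + sqrt(2)*sqrt(r)))
(-24146 + n(137))*((69 + 31)**2 + 39643) = (-24146 + (137**2 - 2*137 + sqrt(2)*137**(3/2)))*((69 + 31)**2 + 39643) = (-24146 + (18769 - 274 + sqrt(2)*(137*sqrt(137))))*(100**2 + 39643) = (-24146 + (18769 - 274 + 137*sqrt(274)))*(10000 + 39643) = (-24146 + (18495 + 137*sqrt(274)))*49643 = (-5651 + 137*sqrt(274))*49643 = -280532593 + 6801091*sqrt(274)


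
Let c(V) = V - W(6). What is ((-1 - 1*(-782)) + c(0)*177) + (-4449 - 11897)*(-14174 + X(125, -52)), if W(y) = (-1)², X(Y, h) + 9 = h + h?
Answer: 233535906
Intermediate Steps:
X(Y, h) = -9 + 2*h (X(Y, h) = -9 + (h + h) = -9 + 2*h)
W(y) = 1
c(V) = -1 + V (c(V) = V - 1*1 = V - 1 = -1 + V)
((-1 - 1*(-782)) + c(0)*177) + (-4449 - 11897)*(-14174 + X(125, -52)) = ((-1 - 1*(-782)) + (-1 + 0)*177) + (-4449 - 11897)*(-14174 + (-9 + 2*(-52))) = ((-1 + 782) - 1*177) - 16346*(-14174 + (-9 - 104)) = (781 - 177) - 16346*(-14174 - 113) = 604 - 16346*(-14287) = 604 + 233535302 = 233535906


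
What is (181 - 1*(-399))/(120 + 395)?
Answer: 116/103 ≈ 1.1262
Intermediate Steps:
(181 - 1*(-399))/(120 + 395) = (181 + 399)/515 = 580*(1/515) = 116/103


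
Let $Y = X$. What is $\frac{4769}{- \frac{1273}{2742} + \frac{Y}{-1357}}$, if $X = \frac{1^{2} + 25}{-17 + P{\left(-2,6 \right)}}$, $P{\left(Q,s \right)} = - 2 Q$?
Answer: $- \frac{17744943486}{1721977} \approx -10305.0$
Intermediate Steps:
$X = -2$ ($X = \frac{1^{2} + 25}{-17 - -4} = \frac{1 + 25}{-17 + 4} = \frac{1}{-13} \cdot 26 = \left(- \frac{1}{13}\right) 26 = -2$)
$Y = -2$
$\frac{4769}{- \frac{1273}{2742} + \frac{Y}{-1357}} = \frac{4769}{- \frac{1273}{2742} - \frac{2}{-1357}} = \frac{4769}{\left(-1273\right) \frac{1}{2742} - - \frac{2}{1357}} = \frac{4769}{- \frac{1273}{2742} + \frac{2}{1357}} = \frac{4769}{- \frac{1721977}{3720894}} = 4769 \left(- \frac{3720894}{1721977}\right) = - \frac{17744943486}{1721977}$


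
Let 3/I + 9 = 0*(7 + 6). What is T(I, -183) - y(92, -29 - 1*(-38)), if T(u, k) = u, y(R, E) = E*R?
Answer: -2485/3 ≈ -828.33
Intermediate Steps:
I = -1/3 (I = 3/(-9 + 0*(7 + 6)) = 3/(-9 + 0*13) = 3/(-9 + 0) = 3/(-9) = 3*(-1/9) = -1/3 ≈ -0.33333)
T(I, -183) - y(92, -29 - 1*(-38)) = -1/3 - (-29 - 1*(-38))*92 = -1/3 - (-29 + 38)*92 = -1/3 - 9*92 = -1/3 - 1*828 = -1/3 - 828 = -2485/3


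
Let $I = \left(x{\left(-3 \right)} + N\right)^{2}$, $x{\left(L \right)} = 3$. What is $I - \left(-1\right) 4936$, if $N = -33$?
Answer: $5836$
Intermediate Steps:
$I = 900$ ($I = \left(3 - 33\right)^{2} = \left(-30\right)^{2} = 900$)
$I - \left(-1\right) 4936 = 900 - \left(-1\right) 4936 = 900 - -4936 = 900 + 4936 = 5836$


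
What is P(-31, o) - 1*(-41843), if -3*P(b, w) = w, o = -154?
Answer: 125683/3 ≈ 41894.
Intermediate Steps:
P(b, w) = -w/3
P(-31, o) - 1*(-41843) = -1/3*(-154) - 1*(-41843) = 154/3 + 41843 = 125683/3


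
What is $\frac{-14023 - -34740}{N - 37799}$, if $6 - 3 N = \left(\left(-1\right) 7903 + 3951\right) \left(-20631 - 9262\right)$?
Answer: $- \frac{62151}{118250527} \approx -0.00052559$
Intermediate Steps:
$N = - \frac{118137130}{3}$ ($N = 2 - \frac{\left(\left(-1\right) 7903 + 3951\right) \left(-20631 - 9262\right)}{3} = 2 - \frac{\left(-7903 + 3951\right) \left(-29893\right)}{3} = 2 - \frac{\left(-3952\right) \left(-29893\right)}{3} = 2 - \frac{118137136}{3} = - \frac{118137130}{3} \approx -3.9379 \cdot 10^{7}$)
$\frac{-14023 - -34740}{N - 37799} = \frac{-14023 - -34740}{- \frac{118137130}{3} - 37799} = \frac{-14023 + 34740}{- \frac{118250527}{3}} = 20717 \left(- \frac{3}{118250527}\right) = - \frac{62151}{118250527}$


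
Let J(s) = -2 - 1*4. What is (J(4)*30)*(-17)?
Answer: 3060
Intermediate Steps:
J(s) = -6 (J(s) = -2 - 4 = -6)
(J(4)*30)*(-17) = -6*30*(-17) = -180*(-17) = 3060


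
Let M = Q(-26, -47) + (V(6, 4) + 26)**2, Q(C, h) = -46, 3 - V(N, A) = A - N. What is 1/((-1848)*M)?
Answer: -1/1690920 ≈ -5.9139e-7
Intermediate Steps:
V(N, A) = 3 + N - A (V(N, A) = 3 - (A - N) = 3 + (N - A) = 3 + N - A)
M = 915 (M = -46 + ((3 + 6 - 1*4) + 26)**2 = -46 + ((3 + 6 - 4) + 26)**2 = -46 + (5 + 26)**2 = -46 + 31**2 = -46 + 961 = 915)
1/((-1848)*M) = 1/(-1848*915) = -1/1848*1/915 = -1/1690920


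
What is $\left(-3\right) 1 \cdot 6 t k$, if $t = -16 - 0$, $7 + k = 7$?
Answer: $0$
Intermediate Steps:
$k = 0$ ($k = -7 + 7 = 0$)
$t = -16$ ($t = -16 + 0 = -16$)
$\left(-3\right) 1 \cdot 6 t k = \left(-3\right) 1 \cdot 6 \left(-16\right) 0 = \left(-3\right) 6 \left(-16\right) 0 = \left(-18\right) \left(-16\right) 0 = 288 \cdot 0 = 0$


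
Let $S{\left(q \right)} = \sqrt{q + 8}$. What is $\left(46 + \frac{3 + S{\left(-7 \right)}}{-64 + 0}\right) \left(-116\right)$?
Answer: $- \frac{21315}{4} \approx -5328.8$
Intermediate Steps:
$S{\left(q \right)} = \sqrt{8 + q}$
$\left(46 + \frac{3 + S{\left(-7 \right)}}{-64 + 0}\right) \left(-116\right) = \left(46 + \frac{3 + \sqrt{8 - 7}}{-64 + 0}\right) \left(-116\right) = \left(46 + \frac{3 + \sqrt{1}}{-64}\right) \left(-116\right) = \left(46 + \left(3 + 1\right) \left(- \frac{1}{64}\right)\right) \left(-116\right) = \left(46 + 4 \left(- \frac{1}{64}\right)\right) \left(-116\right) = \left(46 - \frac{1}{16}\right) \left(-116\right) = \frac{735}{16} \left(-116\right) = - \frac{21315}{4}$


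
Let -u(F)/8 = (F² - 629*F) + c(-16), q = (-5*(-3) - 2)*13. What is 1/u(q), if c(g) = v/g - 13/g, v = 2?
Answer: 2/1243829 ≈ 1.6079e-6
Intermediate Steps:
c(g) = -11/g (c(g) = 2/g - 13/g = -11/g)
q = 169 (q = (15 - 2)*13 = 13*13 = 169)
u(F) = -11/2 - 8*F² + 5032*F (u(F) = -8*((F² - 629*F) - 11/(-16)) = -8*((F² - 629*F) - 11*(-1/16)) = -8*((F² - 629*F) + 11/16) = -8*(11/16 + F² - 629*F) = -11/2 - 8*F² + 5032*F)
1/u(q) = 1/(-11/2 - 8*169² + 5032*169) = 1/(-11/2 - 8*28561 + 850408) = 1/(-11/2 - 228488 + 850408) = 1/(1243829/2) = 2/1243829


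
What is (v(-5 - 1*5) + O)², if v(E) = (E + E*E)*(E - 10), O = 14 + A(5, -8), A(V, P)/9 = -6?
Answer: 3385600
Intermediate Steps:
A(V, P) = -54 (A(V, P) = 9*(-6) = -54)
O = -40 (O = 14 - 54 = -40)
v(E) = (-10 + E)*(E + E²) (v(E) = (E + E²)*(-10 + E) = (-10 + E)*(E + E²))
(v(-5 - 1*5) + O)² = ((-5 - 1*5)*(-10 + (-5 - 1*5)² - 9*(-5 - 1*5)) - 40)² = ((-5 - 5)*(-10 + (-5 - 5)² - 9*(-5 - 5)) - 40)² = (-10*(-10 + (-10)² - 9*(-10)) - 40)² = (-10*(-10 + 100 + 90) - 40)² = (-10*180 - 40)² = (-1800 - 40)² = (-1840)² = 3385600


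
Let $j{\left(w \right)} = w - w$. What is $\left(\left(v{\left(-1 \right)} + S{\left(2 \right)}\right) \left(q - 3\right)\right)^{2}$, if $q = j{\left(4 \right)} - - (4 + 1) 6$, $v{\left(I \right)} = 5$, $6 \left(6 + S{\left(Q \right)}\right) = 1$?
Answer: $\frac{2025}{4} \approx 506.25$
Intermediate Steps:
$S{\left(Q \right)} = - \frac{35}{6}$ ($S{\left(Q \right)} = -6 + \frac{1}{6} \cdot 1 = -6 + \frac{1}{6} = - \frac{35}{6}$)
$j{\left(w \right)} = 0$
$q = 30$ ($q = 0 - - (4 + 1) 6 = 0 - \left(-1\right) 5 \cdot 6 = 0 - \left(-5\right) 6 = 0 - -30 = 0 + 30 = 30$)
$\left(\left(v{\left(-1 \right)} + S{\left(2 \right)}\right) \left(q - 3\right)\right)^{2} = \left(\left(5 - \frac{35}{6}\right) \left(30 - 3\right)\right)^{2} = \left(\left(- \frac{5}{6}\right) 27\right)^{2} = \left(- \frac{45}{2}\right)^{2} = \frac{2025}{4}$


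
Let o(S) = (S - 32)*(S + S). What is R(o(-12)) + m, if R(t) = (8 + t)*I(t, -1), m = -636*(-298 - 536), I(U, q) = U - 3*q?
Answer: 1657200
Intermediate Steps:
m = 530424 (m = -636*(-834) = 530424)
o(S) = 2*S*(-32 + S) (o(S) = (-32 + S)*(2*S) = 2*S*(-32 + S))
R(t) = (3 + t)*(8 + t) (R(t) = (8 + t)*(t - 3*(-1)) = (8 + t)*(t + 3) = (8 + t)*(3 + t) = (3 + t)*(8 + t))
R(o(-12)) + m = (3 + 2*(-12)*(-32 - 12))*(8 + 2*(-12)*(-32 - 12)) + 530424 = (3 + 2*(-12)*(-44))*(8 + 2*(-12)*(-44)) + 530424 = (3 + 1056)*(8 + 1056) + 530424 = 1059*1064 + 530424 = 1126776 + 530424 = 1657200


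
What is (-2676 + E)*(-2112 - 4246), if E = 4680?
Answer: -12741432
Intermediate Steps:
(-2676 + E)*(-2112 - 4246) = (-2676 + 4680)*(-2112 - 4246) = 2004*(-6358) = -12741432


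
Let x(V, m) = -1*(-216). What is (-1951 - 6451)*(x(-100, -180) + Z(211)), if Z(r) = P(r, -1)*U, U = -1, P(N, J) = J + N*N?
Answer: 372242208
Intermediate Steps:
P(N, J) = J + N**2
Z(r) = 1 - r**2 (Z(r) = (-1 + r**2)*(-1) = 1 - r**2)
x(V, m) = 216
(-1951 - 6451)*(x(-100, -180) + Z(211)) = (-1951 - 6451)*(216 + (1 - 1*211**2)) = -8402*(216 + (1 - 1*44521)) = -8402*(216 + (1 - 44521)) = -8402*(216 - 44520) = -8402*(-44304) = 372242208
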